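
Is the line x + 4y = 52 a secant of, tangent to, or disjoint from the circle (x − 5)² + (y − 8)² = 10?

disjoint

Substituting the line into the circle gives 17x² − 200x + 640 = 0.
Δ = 40000 − 43520 = −3520.
No real roots: the line does not meet the circle.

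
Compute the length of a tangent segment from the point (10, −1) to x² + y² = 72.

√29

The centre is (0, 0) and r = 6√2. The square of the distance from P to the centre is 100 + 1 = 101.
Power of the point: PT² = |PO|² − r² = 29, so PT = √29.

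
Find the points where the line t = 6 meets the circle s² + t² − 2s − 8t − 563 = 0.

(−23, 6) and (25, 6)

From the line, t = 6. Substituting:
s² − 2s − 575 = 0
s = 25 or s = −23, giving (25, 6) and (−23, 6).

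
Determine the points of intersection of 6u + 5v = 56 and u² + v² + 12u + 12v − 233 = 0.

(1, 10) and (11, −2)

Substitute v = (56 − 6u)/5:
61u² − 732u + 671 = 0  ⟹  u² − 12u + 11 = 0
u = 11 or u = 1, giving (11, −2) and (1, 10).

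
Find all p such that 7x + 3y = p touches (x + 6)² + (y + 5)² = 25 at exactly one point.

The line touches the circle iff its distance from (−6, −5) is 5:
|7·(−6) + 3·(−5) − p| / √58 = 5
|p − (−57)| = 5√58.

p = −57 ± 5√58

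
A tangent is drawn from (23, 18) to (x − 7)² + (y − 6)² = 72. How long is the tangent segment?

Centre (7, 6), r² = 72. |PO|² = (16)² + (12)² = 400.
The tangent meets the radius at right angles, so tangent² = |PO|² − r² = 400 − 72 = 328.

2√82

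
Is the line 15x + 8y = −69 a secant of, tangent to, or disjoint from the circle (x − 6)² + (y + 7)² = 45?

Substituting the line into the circle gives 289x² − 378x − 407 = 0.
Discriminant = (−378)² − 4·289·(−407) = 613376 > 0.
Two real roots: the line is a secant.

secant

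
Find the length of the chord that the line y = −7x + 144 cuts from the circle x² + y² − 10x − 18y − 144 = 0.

Substitute y = −7x + 144:
50x² − 1900x + 18000 = 0  ⟹  x² − 38x + 360 = 0
x = 20 or x = 18, giving (20, 4) and (18, 18).
Chord length = distance between (20, 4) and (18, 18) = √200 = 10√2.

10√2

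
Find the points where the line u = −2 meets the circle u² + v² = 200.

The line gives u = −2. Substituting into the circle:
v² − 196 = 0
v = 14 or v = −14, giving (−2, 14) and (−2, −14).

(−2, −14) and (−2, 14)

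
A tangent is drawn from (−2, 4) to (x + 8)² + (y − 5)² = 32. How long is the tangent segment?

Centre (−8, 5), r² = 32. |PO|² = (6)² + (−1)² = 37.
By the tangent–radius right angle, tangent length = √(|PO|² − r²) = √5.

√5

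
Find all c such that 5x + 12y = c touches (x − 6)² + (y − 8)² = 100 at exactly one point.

c = −4 or c = 256

The line touches the circle iff its distance from (6, 8) is 10:
|5·6 + 12·8 − c| / √169 = 10
|c − (126)| = 10·13, so c = 256 or c = −4.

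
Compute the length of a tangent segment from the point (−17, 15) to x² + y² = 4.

√510

With centre O = (0, 0), |OP|² = 514 and r² = 4.
The tangent meets the radius at right angles, so tangent² = |PO|² − r² = 514 − 4 = 510.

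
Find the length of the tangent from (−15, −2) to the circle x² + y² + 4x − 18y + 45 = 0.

With centre O = (−2, 9), |OP|² = 290 and r² = 40.
By the tangent–radius right angle, tangent length = √(|PO|² − r²) = √250 = 5√10.

5√10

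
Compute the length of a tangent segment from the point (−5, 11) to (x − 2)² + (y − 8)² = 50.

The centre is (2, 8) and r = 5√2. The square of the distance from P to the centre is 49 + 9 = 58.
Power of the point: PT² = |PO|² − r² = 8, so PT = 2√2.

2√2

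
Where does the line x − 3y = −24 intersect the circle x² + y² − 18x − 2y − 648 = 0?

Express y = (24 + x)/3 and substitute into the circle:
10x² − 120x − 5400 = 0  ⟹  x² − 12x − 540 = 0
x = 30 or x = −18, giving (30, 18) and (−18, 2).

(−18, 2) and (30, 18)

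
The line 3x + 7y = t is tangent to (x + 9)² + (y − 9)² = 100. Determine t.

t = 36 ± 10√58

The line touches the circle iff its distance from (−9, 9) is 10:
|3·(−9) + 7·9 − t| / √58 = 10
|t − (36)| = 10√58.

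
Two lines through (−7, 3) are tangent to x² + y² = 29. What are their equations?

Write the tangent as mx − y + (3 − m·(−7)) = 0 and set its distance from the centre to √29:
(7m − (−3))² = 29(m² + 1)
10m² + 21m − 10 = 0, so m = 2/5 or m = −5/2.
Through (−7, 3) these give 2x − 5y = −29 and 5x + 2y = −29.

2x − 5y = −29 and 5x + 2y = −29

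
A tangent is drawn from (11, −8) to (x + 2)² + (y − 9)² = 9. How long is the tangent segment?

√449

The centre is (−2, 9) and r = 3. The square of the distance from P to the centre is 169 + 289 = 458.
The tangent meets the radius at right angles, so tangent² = |PO|² − r² = 458 − 9 = 449.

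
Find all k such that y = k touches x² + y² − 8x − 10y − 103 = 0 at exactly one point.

For a tangent, require d(centre, line) = r = 12.
|0·4 + 1·5 − k| / √1 = 12
|k − (5)| = 12, so k = 17 or k = −7.

k = −7 or k = 17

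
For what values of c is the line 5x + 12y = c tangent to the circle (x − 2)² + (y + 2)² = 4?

c = −40 or c = 12

For a tangent, require d(centre, line) = r = 2.
|5·2 + 12·(−2) − c| / √169 = 2
|c − (−14)| = 2·13, so c = 12 or c = −40.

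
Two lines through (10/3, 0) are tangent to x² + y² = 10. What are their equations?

A line y − (0) = m(x − (10/3)) is tangent when its distance from (0, 0) is √10:
[m·(−10/3) − (0)]² = 10(m² + 1)
m² − 9 = 0, so m = −3 or m = 3.
With m = −3: 3x + y = 10. With m = 3: 3x − y = 10.

3x + y = 10 and 3x − y = 10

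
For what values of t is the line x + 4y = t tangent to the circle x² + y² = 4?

t = ±2√17

The line touches the circle iff its distance from (0, 0) is 2:
|1·0 + 4·0 − t| / √17 = 2
|t| = 2√17.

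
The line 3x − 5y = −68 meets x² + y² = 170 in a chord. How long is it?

2√34

Express y = (68 + 3x)/5 and substitute into the circle:
34x² + 408x + 374 = 0  ⟹  x² + 12x + 11 = 0
x = −1 or x = −11, giving (−1, 13) and (−11, 7).
Chord length = distance between (−1, 13) and (−11, 7) = √136 = 2√34.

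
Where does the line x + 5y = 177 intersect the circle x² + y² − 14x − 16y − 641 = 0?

Substitute y = (177 − x)/5:
26x² − 624x + 1144 = 0  ⟹  x² − 24x + 44 = 0
x = 22 or x = 2, giving (22, 31) and (2, 35).

(2, 35) and (22, 31)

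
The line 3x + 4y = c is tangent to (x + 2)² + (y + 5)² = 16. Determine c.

c = −46 or c = −6

Tangency holds when the distance from the centre (−2, −5) to the line equals the radius 4:
|3·(−2) + 4·(−5) − c| / √25 = 4
|c − (−26)| = 4·5, so c = −6 or c = −46.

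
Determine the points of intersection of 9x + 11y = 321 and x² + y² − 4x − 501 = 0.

Substitute y = (321 − 9x)/11:
202x² − 6262x + 42420 = 0  ⟹  x² − 31x + 210 = 0
x = 21 or x = 10, giving (21, 12) and (10, 21).

(10, 21) and (21, 12)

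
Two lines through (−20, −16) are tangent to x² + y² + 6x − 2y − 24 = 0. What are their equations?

Write the tangent as mx − y + (−16 − m·(−20)) = 0 and set its distance from the centre to √34:
[m·(17) − (17)]² = 34(m² + 1)
15m² − 34m + 15 = 0, so m = 3/5 or m = 5/3.
With m = 3/5: 3x − 5y = 20. With m = 5/3: 5x − 3y = −52.

3x − 5y = 20 and 5x − 3y = −52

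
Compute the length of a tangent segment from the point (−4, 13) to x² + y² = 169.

With centre O = (0, 0), |OP|² = 185 and r² = 169.
By the tangent–radius right angle, tangent length = √(|PO|² − r²) = √16 = 4.

4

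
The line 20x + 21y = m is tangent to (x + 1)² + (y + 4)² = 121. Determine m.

m = −423 or m = 215

Tangency holds when the distance from the centre (−1, −4) to the line equals the radius 11:
|20·(−1) + 21·(−4) − m| / √841 = 11
|m − (−104)| = 11·29, so m = 215 or m = −423.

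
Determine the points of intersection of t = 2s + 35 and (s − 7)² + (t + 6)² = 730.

(−20, −5) and (−10, 15)

Express t = 2s + 35 and substitute into the circle:
5s² + 150s + 1000 = 0  ⟹  s² + 30s + 200 = 0
s = −10 or s = −20, giving (−10, 15) and (−20, −5).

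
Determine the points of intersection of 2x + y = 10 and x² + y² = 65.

(1, 8) and (7, −4)

Substitute y = −2x + 10:
5x² − 40x + 35 = 0  ⟹  x² − 8x + 7 = 0
x = 7 or x = 1, giving (7, −4) and (1, 8).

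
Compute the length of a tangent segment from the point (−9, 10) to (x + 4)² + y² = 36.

√89

Centre (−4, 0), r² = 36. |PO|² = (−5)² + (10)² = 125.
By the tangent–radius right angle, tangent length = √(|PO|² − r²) = √89.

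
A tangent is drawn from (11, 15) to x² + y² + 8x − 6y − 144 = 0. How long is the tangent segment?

10√2

With centre O = (−4, 3), |OP|² = 369 and r² = 169.
By the tangent–radius right angle, tangent length = √(|PO|² − r²) = √200 = 10√2.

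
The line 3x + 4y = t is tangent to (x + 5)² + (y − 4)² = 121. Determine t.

The line touches the circle iff its distance from (−5, 4) is 11:
|3·(−5) + 4·4 − t| / √25 = 11
|t − (1)| = 11·5, so t = 56 or t = −54.

t = −54 or t = 56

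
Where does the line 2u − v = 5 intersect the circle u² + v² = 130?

From the line, v = 2u − 5. Substituting:
5u² − 20u − 105 = 0  ⟹  u² − 4u − 21 = 0
u = 7 or u = −3, giving (7, 9) and (−3, −11).

(−3, −11) and (7, 9)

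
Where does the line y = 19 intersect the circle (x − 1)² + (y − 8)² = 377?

(−15, 19) and (17, 19)

Substitute y = 19:
x² − 2x − 255 = 0
x = 17 or x = −15, giving (17, 19) and (−15, 19).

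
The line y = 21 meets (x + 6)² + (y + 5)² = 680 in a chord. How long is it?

Substitute y = 21:
x² + 12x + 32 = 0
x = −4 or x = −8, giving (−4, 21) and (−8, 21).
Chord length = distance between (−4, 21) and (−8, 21) = √16 = 4.

4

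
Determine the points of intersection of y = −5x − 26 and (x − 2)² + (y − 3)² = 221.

(−8, 14) and (−3, −11)

Substitute y = −5x − 26:
26x² + 286x + 624 = 0  ⟹  x² + 11x + 24 = 0
x = −3 or x = −8, giving (−3, −11) and (−8, 14).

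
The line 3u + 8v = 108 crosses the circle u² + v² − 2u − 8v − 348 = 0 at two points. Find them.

From the line, v = (108 − 3u)/8. Substituting:
73u² − 584u − 17520 = 0  ⟹  u² − 8u − 240 = 0
u = 20 or u = −12, giving (20, 6) and (−12, 18).

(−12, 18) and (20, 6)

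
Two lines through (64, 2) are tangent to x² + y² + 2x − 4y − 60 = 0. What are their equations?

A line y − (2) = m(x − (64)) is tangent when its distance from (−1, 2) is √65:
(−65m − (0))² = 65(m² + 1)
64m² − 1 = 0, so m = −1/8 or m = 1/8.
Through (64, 2) these give x + 8y = 80 and x − 8y = 48.

x + 8y = 80 and x − 8y = 48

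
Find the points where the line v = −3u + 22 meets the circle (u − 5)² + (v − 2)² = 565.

Substitute v = −3u + 22:
10u² − 130u − 140 = 0  ⟹  u² − 13u − 14 = 0
u = 14 or u = −1, giving (14, −20) and (−1, 25).

(−1, 25) and (14, −20)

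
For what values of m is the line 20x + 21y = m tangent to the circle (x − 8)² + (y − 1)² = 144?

The line touches the circle iff its distance from (8, 1) is 12:
|20·8 + 21·1 − m| / √841 = 12
|m − (181)| = 12·29, so m = 529 or m = −167.

m = −167 or m = 529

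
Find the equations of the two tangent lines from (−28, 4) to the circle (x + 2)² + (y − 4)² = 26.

x − 5y = −48 and x + 5y = −8

A line y − (4) = m(x − (−28)) is tangent when its distance from (−2, 4) is √26:
[m·(26) − (0)]² = 26(m² + 1)
25m² − 1 = 0, so m = 1/5 or m = −1/5.
Through (−28, 4) these give x − 5y = −48 and x + 5y = −8.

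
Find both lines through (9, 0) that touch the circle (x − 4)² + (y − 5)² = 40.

A line y − (0) = m(x − (9)) is tangent when its distance from (4, 5) is 2√10:
[m·(−5) − (5)]² = 40(m² + 1)
3m² − 10m + 3 = 0, so m = 1/3 or m = 3.
Through (9, 0) these give x − 3y = 9 and 3x − y = 27.

x − 3y = 9 and 3x − y = 27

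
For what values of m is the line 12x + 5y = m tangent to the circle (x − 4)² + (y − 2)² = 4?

m = 32 or m = 84

The line touches the circle iff its distance from (4, 2) is 2:
|12·4 + 5·2 − m| / √169 = 2
|m − (58)| = 2·13, so m = 84 or m = 32.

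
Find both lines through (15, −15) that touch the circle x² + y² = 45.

A line y − (−15) = m(x − (15)) is tangent when its distance from (0, 0) is 3√5:
[m·(−15) − (15)]² = 45(m² + 1)
2m² + 5m + 2 = 0, so m = −2 or m = −1/2.
Through (15, −15) these give 2x + y = 15 and x + 2y = −15.

2x + y = 15 and x + 2y = −15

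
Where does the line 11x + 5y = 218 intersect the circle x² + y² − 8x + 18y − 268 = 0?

Express y = (218 − 11x)/5 and substitute into the circle:
146x² − 5986x + 60444 = 0  ⟹  x² − 41x + 414 = 0
x = 23 or x = 18, giving (23, −7) and (18, 4).

(18, 4) and (23, −7)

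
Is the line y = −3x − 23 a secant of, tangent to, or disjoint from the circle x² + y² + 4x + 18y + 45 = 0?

Substituting the line into the circle gives 10x² + 88x + 160 = 0.
Δ = 7744 − 6400 = 1344.
Two real roots: the line is a secant.

secant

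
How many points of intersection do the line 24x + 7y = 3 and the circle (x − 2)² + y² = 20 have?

d² = (24·2 + 7·0 − (3))²/625 = 81/25; r² = 20.
Since d² < r², the line cuts the circle twice.

2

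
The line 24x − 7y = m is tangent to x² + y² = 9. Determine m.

For a tangent, require d(centre, line) = r = 3.
|24·0 − 7·0 − m| / √625 = 3
|m| = 3·25, so m = 75 or m = −75.

m = −75 or m = 75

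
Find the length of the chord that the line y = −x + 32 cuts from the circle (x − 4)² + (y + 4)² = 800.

The distance from (4, −4) to the line is 32/√2, and r² = 800.
Chord = 2√(r² − d²) = 2·√(288) = 24√2.

24√2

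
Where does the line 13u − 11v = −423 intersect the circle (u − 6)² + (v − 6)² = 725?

(−19, 16) and (−8, 29)

From the line, v = (423 + 13u)/11. Substituting:
290u² + 7830u + 44080 = 0  ⟹  u² + 27u + 152 = 0
u = −8 or u = −19, giving (−8, 29) and (−19, 16).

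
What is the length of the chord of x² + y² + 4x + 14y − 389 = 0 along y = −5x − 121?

Express y = −5x − 121 and substitute into the circle:
26x² + 1144x + 12558 = 0  ⟹  x² + 44x + 483 = 0
x = −21 or x = −23, giving (−21, −16) and (−23, −6).
Chord length = distance between (−21, −16) and (−23, −6) = √104 = 2√26.

2√26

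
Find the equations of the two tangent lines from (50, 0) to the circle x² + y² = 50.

x − 7y = 50 and x + 7y = 50

Write the tangent as mx − y + (0 − m·(50)) = 0 and set its distance from the centre to 5√2:
(−50m − (0))² = 50(m² + 1)
49m² − 1 = 0, so m = 1/7 or m = −1/7.
Through (50, 0) these give x − 7y = 50 and x + 7y = 50.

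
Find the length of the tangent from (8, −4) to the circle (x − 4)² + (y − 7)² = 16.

With centre O = (4, 7), |OP|² = 137 and r² = 16.
The tangent meets the radius at right angles, so tangent² = |PO|² − r² = 137 − 16 = 121.

11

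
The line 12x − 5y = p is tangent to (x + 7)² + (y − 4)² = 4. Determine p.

p = −130 or p = −78

Tangency holds when the distance from the centre (−7, 4) to the line equals the radius 2:
|12·(−7) − 5·4 − p| / √169 = 2
|p − (−104)| = 2·13, so p = −78 or p = −130.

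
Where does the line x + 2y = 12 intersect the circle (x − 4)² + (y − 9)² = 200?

(−10, 11) and (14, −1)

Express y = (12 − x)/2 and substitute into the circle:
5x² − 20x − 700 = 0  ⟹  x² − 4x − 140 = 0
x = 14 or x = −10, giving (14, −1) and (−10, 11).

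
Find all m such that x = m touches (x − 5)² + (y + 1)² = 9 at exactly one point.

m = 2 or m = 8

The line touches the circle iff its distance from (5, −1) is 3:
|1·5 + 0·(−1) − m| / √1 = 3
|m − (5)| = 3, so m = 8 or m = 2.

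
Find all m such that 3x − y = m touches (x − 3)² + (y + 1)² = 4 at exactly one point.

m = 10 ± 2√10

The line touches the circle iff its distance from (3, −1) is 2:
|3·3 − 1·(−1) − m| / √10 = 2
|m − (10)| = 2√10.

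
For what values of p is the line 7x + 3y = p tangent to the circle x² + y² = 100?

For a tangent, require d(centre, line) = r = 10.
|7·0 + 3·0 − p| / √58 = 10
|p| = 10√58.

p = ±10√58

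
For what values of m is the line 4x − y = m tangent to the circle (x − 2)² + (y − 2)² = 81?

The line touches the circle iff its distance from (2, 2) is 9:
|4·2 − 1·2 − m| / √17 = 9
|m − (6)| = 9√17.

m = 6 ± 9√17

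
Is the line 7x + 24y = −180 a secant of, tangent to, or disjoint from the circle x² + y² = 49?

disjoint

Substituting the line into the circle gives 625x² + 2520x + 4176 = 0.
Δ = 6350400 − 10440000 = −4089600.
No real roots: the line does not meet the circle.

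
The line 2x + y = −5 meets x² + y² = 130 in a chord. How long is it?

Centre (0, 0), r² = 130. Perpendicular distance d from centre to line = |5| / √5 = 5/√5.
Chord = 2√(r² − d²) = 2·√(125) = 10√5.

10√5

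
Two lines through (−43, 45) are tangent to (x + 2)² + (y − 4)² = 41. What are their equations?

Write the tangent as mx − y + (45 − m·(−43)) = 0 and set its distance from the centre to √41:
[m·(41) − (−41)]² = 41(m² + 1)
20m² + 41m + 20 = 0, so m = −5/4 or m = −4/5.
With m = −5/4: 5x + 4y = −35. With m = −4/5: 4x + 5y = 53.

5x + 4y = −35 and 4x + 5y = 53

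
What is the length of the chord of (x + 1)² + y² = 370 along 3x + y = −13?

Express y = −3x − 13 and substitute into the circle:
10x² + 80x − 200 = 0  ⟹  x² + 8x − 20 = 0
x = 2 or x = −10, giving (2, −19) and (−10, 17).
|(2, −19) − (−10, 17)| = √((12)² + (−36)²) = 12√10.

12√10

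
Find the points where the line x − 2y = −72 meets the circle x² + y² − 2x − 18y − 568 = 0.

Substitute y = (72 + x)/2:
5x² + 100x + 320 = 0  ⟹  x² + 20x + 64 = 0
x = −4 or x = −16, giving (−4, 34) and (−16, 28).

(−16, 28) and (−4, 34)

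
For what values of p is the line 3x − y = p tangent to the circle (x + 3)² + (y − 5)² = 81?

The line touches the circle iff its distance from (−3, 5) is 9:
|3·(−3) − 1·5 − p| / √10 = 9
|p − (−14)| = 9√10.

p = −14 ± 9√10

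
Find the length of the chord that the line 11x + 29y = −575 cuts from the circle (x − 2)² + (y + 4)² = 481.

√962

From the line, y = (−575 − 11x)/29. Substituting:
962x² + 6734x − 190476 = 0  ⟹  x² + 7x − 198 = 0
x = 11 or x = −18, giving (11, −24) and (−18, −13).
Chord length = distance between (11, −24) and (−18, −13) = √962 = √962.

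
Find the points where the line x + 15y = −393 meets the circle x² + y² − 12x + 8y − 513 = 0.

(−3, −26) and (12, −27)

Substitute y = (−393 − x)/15:
226x² − 2034x − 8136 = 0  ⟹  x² − 9x − 36 = 0
x = 12 or x = −3, giving (12, −27) and (−3, −26).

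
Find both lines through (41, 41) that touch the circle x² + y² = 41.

A line y − (41) = m(x − (41)) is tangent when its distance from (0, 0) is √41:
[m·(−41) − (−41)]² = 41(m² + 1)
20m² − 41m + 20 = 0, so m = 5/4 or m = 4/5.
With m = 5/4: 5x − 4y = 41. With m = 4/5: 4x − 5y = −41.

5x − 4y = 41 and 4x − 5y = −41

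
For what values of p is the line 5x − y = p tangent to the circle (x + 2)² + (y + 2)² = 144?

For a tangent, require d(centre, line) = r = 12.
|5·(−2) − 1·(−2) − p| / √26 = 12
|p − (−8)| = 12√26.

p = −8 ± 12√26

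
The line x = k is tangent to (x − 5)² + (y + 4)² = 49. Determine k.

Tangency holds when the distance from the centre (5, −4) to the line equals the radius 7:
|1·5 + 0·(−4) − k| / √1 = 7
|k − (5)| = 7, so k = 12 or k = −2.

k = −2 or k = 12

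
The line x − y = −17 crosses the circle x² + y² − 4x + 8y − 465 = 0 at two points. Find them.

Substitute y = x + 17:
2x² + 38x − 40 = 0  ⟹  x² + 19x − 20 = 0
x = 1 or x = −20, giving (1, 18) and (−20, −3).

(−20, −3) and (1, 18)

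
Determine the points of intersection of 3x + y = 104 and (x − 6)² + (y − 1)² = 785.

(29, 17) and (34, 2)

From the line, y = −3x + 104. Substituting:
10x² − 630x + 9860 = 0  ⟹  x² − 63x + 986 = 0
x = 34 or x = 29, giving (34, 2) and (29, 17).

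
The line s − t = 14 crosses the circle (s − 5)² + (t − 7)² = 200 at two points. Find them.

(7, −7) and (19, 5)

Express t = s − 14 and substitute into the circle:
2s² − 52s + 266 = 0  ⟹  s² − 26s + 133 = 0
s = 19 or s = 7, giving (19, 5) and (7, −7).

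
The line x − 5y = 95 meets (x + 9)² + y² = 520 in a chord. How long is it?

4√26

Express y = (−95 + x)/5 and substitute into the circle:
26x² + 260x − 1950 = 0  ⟹  x² + 10x − 75 = 0
x = 5 or x = −15, giving (5, −18) and (−15, −22).
|(5, −18) − (−15, −22)| = √((20)² + (4)²) = 4√26.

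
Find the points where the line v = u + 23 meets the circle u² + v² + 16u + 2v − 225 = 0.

From the line, v = u + 23. Substituting:
2u² + 64u + 350 = 0  ⟹  u² + 32u + 175 = 0
u = −7 or u = −25, giving (−7, 16) and (−25, −2).

(−25, −2) and (−7, 16)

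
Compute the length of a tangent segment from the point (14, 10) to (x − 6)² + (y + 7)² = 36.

With centre O = (6, −7), |OP|² = 353 and r² = 36.
Power of the point: PT² = |PO|² − r² = 317, so PT = √317.

√317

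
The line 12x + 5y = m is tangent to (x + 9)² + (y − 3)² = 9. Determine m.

For a tangent, require d(centre, line) = r = 3.
|12·(−9) + 5·3 − m| / √169 = 3
|m − (−93)| = 3·13, so m = −54 or m = −132.

m = −132 or m = −54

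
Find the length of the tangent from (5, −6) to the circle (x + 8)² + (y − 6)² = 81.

The centre is (−8, 6) and r = 9. The square of the distance from P to the centre is 169 + 144 = 313.
The tangent meets the radius at right angles, so tangent² = |PO|² − r² = 313 − 81 = 232.

2√58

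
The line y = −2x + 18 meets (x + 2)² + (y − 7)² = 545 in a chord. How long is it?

Express y = −2x + 18 and substitute into the circle:
5x² − 40x − 420 = 0  ⟹  x² − 8x − 84 = 0
x = 14 or x = −6, giving (14, −10) and (−6, 30).
Chord length = distance between (14, −10) and (−6, 30) = √2000 = 20√5.

20√5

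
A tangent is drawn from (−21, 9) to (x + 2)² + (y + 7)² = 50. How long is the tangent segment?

9√7

With centre O = (−2, −7), |OP|² = 617 and r² = 50.
By the tangent–radius right angle, tangent length = √(|PO|² − r²) = √567 = 9√7.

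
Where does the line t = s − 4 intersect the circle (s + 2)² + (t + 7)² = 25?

(−6, −10) and (1, −3)

Express t = s − 4 and substitute into the circle:
2s² + 10s − 12 = 0  ⟹  s² + 5s − 6 = 0
s = 1 or s = −6, giving (1, −3) and (−6, −10).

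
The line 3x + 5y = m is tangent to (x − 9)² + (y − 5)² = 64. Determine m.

m = 52 ± 8√34

For a tangent, require d(centre, line) = r = 8.
|3·9 + 5·5 − m| / √34 = 8
|m − (52)| = 8√34.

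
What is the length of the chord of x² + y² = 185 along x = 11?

16

The distance from (0, 0) to the line is 11, and r² = 185.
Half the chord is √(r² − d²) = √(64), so the full chord is 16.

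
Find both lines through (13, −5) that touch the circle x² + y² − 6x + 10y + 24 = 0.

x − 3y = 28 and x + 3y = −2

Let a tangent through (13, −5) have slope m. Its distance from (3, −5) must equal √10:
[m·(−10) − (0)]² = 10(m² + 1)
9m² − 1 = 0, so m = 1/3 or m = −1/3.
Through (13, −5) these give x − 3y = 28 and x + 3y = −2.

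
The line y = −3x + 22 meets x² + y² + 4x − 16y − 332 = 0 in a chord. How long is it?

12√10

The distance from (−2, 8) to the line is 20/√10, and r² = 400.
Chord = 2√(r² − d²) = 2·√(360) = 12√10.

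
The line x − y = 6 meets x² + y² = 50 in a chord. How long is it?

Centre (0, 0), r² = 50. Perpendicular distance d from centre to line = |−6| / √2 = 6/√2.
Half the chord is √(r² − d²) = √(32), so the full chord is 8√2.

8√2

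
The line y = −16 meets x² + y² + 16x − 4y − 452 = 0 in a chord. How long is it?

The distance from (−8, 2) to the line is 18, and r² = 520.
Half the chord is √(r² − d²) = √(196), so the full chord is 28.

28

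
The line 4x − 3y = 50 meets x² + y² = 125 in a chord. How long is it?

Centre (0, 0), r² = 125. Perpendicular distance d from centre to line = |−50| / √25 = 50/√25.
Half the chord is √(r² − d²) = √(25), so the full chord is 10.

10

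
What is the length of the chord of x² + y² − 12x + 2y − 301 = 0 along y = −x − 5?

Substitute y = −x − 5:
2x² − 4x − 286 = 0  ⟹  x² − 2x − 143 = 0
x = 13 or x = −11, giving (13, −18) and (−11, 6).
Chord length = distance between (13, −18) and (−11, 6) = √1152 = 24√2.

24√2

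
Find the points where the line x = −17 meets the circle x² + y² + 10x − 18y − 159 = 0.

The line gives x = −17. Substituting into the circle:
y² − 18y − 40 = 0
y = 20 or y = −2, giving (−17, 20) and (−17, −2).

(−17, −2) and (−17, 20)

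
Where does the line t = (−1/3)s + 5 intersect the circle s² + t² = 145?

Express t = (15 − s)/3 and substitute into the circle:
10s² − 30s − 1080 = 0  ⟹  s² − 3s − 108 = 0
s = 12 or s = −9, giving (12, 1) and (−9, 8).

(−9, 8) and (12, 1)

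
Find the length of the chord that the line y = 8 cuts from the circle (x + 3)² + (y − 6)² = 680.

52

The distance from (−3, 6) to the line is 2, and r² = 680.
Chord = 2√(r² − d²) = 2·√(676) = 52.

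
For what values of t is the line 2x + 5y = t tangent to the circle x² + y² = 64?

t = ±8√29

For a tangent, require d(centre, line) = r = 8.
|2·0 + 5·0 − t| / √29 = 8
|t| = 8√29.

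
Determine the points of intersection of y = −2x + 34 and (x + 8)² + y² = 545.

Substitute y = −2x + 34:
5x² − 120x + 675 = 0  ⟹  x² − 24x + 135 = 0
x = 15 or x = 9, giving (15, 4) and (9, 16).

(9, 16) and (15, 4)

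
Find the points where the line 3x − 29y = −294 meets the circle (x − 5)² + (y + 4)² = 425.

Substitute y = (294 + 3x)/29:
850x² − 5950x − 168300 = 0  ⟹  x² − 7x − 198 = 0
x = 18 or x = −11, giving (18, 12) and (−11, 9).

(−11, 9) and (18, 12)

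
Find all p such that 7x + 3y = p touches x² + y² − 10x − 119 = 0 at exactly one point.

p = 35 ± 12√58

The line touches the circle iff its distance from (5, 0) is 12:
|7·5 + 3·0 − p| / √58 = 12
|p − (35)| = 12√58.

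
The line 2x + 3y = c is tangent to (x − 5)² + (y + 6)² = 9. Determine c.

For a tangent, require d(centre, line) = r = 3.
|2·5 + 3·(−6) − c| / √13 = 3
|c − (−8)| = 3√13.

c = −8 ± 3√13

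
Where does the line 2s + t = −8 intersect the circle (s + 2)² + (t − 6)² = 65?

Express t = −2s − 8 and substitute into the circle:
5s² + 60s + 135 = 0  ⟹  s² + 12s + 27 = 0
s = −3 or s = −9, giving (−3, −2) and (−9, 10).

(−9, 10) and (−3, −2)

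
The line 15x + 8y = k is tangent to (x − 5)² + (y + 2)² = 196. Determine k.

For a tangent, require d(centre, line) = r = 14.
|15·5 + 8·(−2) − k| / √289 = 14
|k − (59)| = 14·17, so k = 297 or k = −179.

k = −179 or k = 297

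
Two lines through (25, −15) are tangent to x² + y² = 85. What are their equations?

Write the tangent as mx − y + (−15 − m·(25)) = 0 and set its distance from the centre to √85:
[m·(−25) − (15)]² = 85(m² + 1)
54m² + 75m + 14 = 0, so m = −2/9 or m = −7/6.
Through (25, −15) these give 2x + 9y = −85 and 7x + 6y = 85.

2x + 9y = −85 and 7x + 6y = 85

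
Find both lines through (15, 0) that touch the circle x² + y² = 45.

A line y − (0) = m(x − (15)) is tangent when its distance from (0, 0) is 3√5:
(−15m − (0))² = 45(m² + 1)
4m² − 1 = 0, so m = −1/2 or m = 1/2.
Through (15, 0) these give x + 2y = 15 and x − 2y = 15.

x + 2y = 15 and x − 2y = 15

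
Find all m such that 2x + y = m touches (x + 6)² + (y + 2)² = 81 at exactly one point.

For a tangent, require d(centre, line) = r = 9.
|2·(−6) + 1·(−2) − m| / √5 = 9
|m − (−14)| = 9√5.

m = −14 ± 9√5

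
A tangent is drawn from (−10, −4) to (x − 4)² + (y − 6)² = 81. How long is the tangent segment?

√215

With centre O = (4, 6), |OP|² = 296 and r² = 81.
Power of the point: PT² = |PO|² − r² = 215, so PT = √215.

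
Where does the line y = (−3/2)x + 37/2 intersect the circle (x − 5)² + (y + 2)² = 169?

(5, 11) and (17, −7)

From the line, y = (37 − 3x)/2. Substituting:
13x² − 286x + 1105 = 0  ⟹  x² − 22x + 85 = 0
x = 17 or x = 5, giving (17, −7) and (5, 11).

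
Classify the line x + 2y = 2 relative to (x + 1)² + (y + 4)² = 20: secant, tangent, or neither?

neither

Centre (−1, −4), r² = 20. Distance² from centre to line = (−11)²/5 = 121/5.
Since d² > r², the line lies outside the circle.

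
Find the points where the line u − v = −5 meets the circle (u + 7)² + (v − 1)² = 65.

(−11, −6) and (0, 5)

Express v = u + 5 and substitute into the circle:
2u² + 22u = 0  ⟹  u² + 11u = 0
u = 0 or u = −11, giving (0, 5) and (−11, −6).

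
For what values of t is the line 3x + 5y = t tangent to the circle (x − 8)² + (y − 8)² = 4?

The line touches the circle iff its distance from (8, 8) is 2:
|3·8 + 5·8 − t| / √34 = 2
|t − (64)| = 2√34.

t = 64 ± 2√34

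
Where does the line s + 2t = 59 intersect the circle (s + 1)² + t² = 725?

From the line, t = (59 − s)/2. Substituting:
5s² − 110s + 585 = 0  ⟹  s² − 22s + 117 = 0
s = 13 or s = 9, giving (13, 23) and (9, 25).

(9, 25) and (13, 23)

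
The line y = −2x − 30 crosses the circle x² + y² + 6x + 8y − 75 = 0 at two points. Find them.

From the line, y = −2x − 30. Substituting:
5x² + 110x + 585 = 0  ⟹  x² + 22x + 117 = 0
x = −9 or x = −13, giving (−9, −12) and (−13, −4).

(−13, −4) and (−9, −12)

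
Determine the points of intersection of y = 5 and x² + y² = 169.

Substitute y = 5:
x² − 144 = 0
x = 12 or x = −12, giving (12, 5) and (−12, 5).

(−12, 5) and (12, 5)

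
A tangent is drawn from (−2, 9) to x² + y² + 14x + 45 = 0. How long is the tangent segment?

√102

The centre is (−7, 0) and r = 2. The square of the distance from P to the centre is 25 + 81 = 106.
Power of the point: PT² = |PO|² − r² = 102, so PT = √102.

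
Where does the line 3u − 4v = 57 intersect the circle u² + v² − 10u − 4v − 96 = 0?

From the line, v = (−57 + 3u)/4. Substituting:
25u² − 550u + 2625 = 0  ⟹  u² − 22u + 105 = 0
u = 15 or u = 7, giving (15, −3) and (7, −9).

(7, −9) and (15, −3)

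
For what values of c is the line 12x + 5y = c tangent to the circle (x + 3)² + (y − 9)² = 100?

c = −121 or c = 139

The line touches the circle iff its distance from (−3, 9) is 10:
|12·(−3) + 5·9 − c| / √169 = 10
|c − (9)| = 10·13, so c = 139 or c = −121.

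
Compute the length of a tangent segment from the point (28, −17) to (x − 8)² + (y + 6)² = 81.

The centre is (8, −6) and r = 9. The square of the distance from P to the centre is 400 + 121 = 521.
The tangent meets the radius at right angles, so tangent² = |PO|² − r² = 521 − 81 = 440.

2√110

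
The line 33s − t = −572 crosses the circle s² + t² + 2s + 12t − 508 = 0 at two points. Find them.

(−18, −22) and (−17, 11)

Express t = 33s + 572 and substitute into the circle:
1090s² + 38150s + 333540 = 0  ⟹  s² + 35s + 306 = 0
s = −17 or s = −18, giving (−17, 11) and (−18, −22).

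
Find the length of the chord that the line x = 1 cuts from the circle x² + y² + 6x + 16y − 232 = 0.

The line gives x = 1. Substituting into the circle:
y² + 16y − 225 = 0
y = 9 or y = −25, giving (1, 9) and (1, −25).
|(1, 9) − (1, −25)| = √((0)² + (34)²) = 34.

34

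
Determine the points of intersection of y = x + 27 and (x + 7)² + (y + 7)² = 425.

From the line, y = x + 27. Substituting:
2x² + 82x + 780 = 0  ⟹  x² + 41x + 390 = 0
x = −15 or x = −26, giving (−15, 12) and (−26, 1).

(−26, 1) and (−15, 12)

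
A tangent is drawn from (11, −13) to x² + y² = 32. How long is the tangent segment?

√258

The centre is (0, 0) and r = 4√2. The square of the distance from P to the centre is 121 + 169 = 290.
By the tangent–radius right angle, tangent length = √(|PO|² − r²) = √258.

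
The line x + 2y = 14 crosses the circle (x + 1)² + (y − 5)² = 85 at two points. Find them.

(−8, 11) and (8, 3)

From the line, y = (14 − x)/2. Substituting:
5x² − 320 = 0  ⟹  x² − 64 = 0
x = 8 or x = −8, giving (8, 3) and (−8, 11).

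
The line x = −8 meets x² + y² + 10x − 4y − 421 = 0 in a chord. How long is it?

The line gives x = −8. Substituting into the circle:
y² − 4y − 437 = 0
y = 23 or y = −19, giving (−8, 23) and (−8, −19).
|(−8, 23) − (−8, −19)| = √((0)² + (42)²) = 42.

42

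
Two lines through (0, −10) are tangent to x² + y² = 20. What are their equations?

Let a tangent through (0, −10) have slope m. Its distance from (0, 0) must equal 2√5:
(0m − (10))² = 20(m² + 1)
m² − 4 = 0, so m = 2 or m = −2.
Through (0, −10) these give 2x − y = 10 and 2x + y = −10.

2x − y = 10 and 2x + y = −10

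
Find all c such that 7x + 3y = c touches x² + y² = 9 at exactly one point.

c = ±3√58

For a tangent, require d(centre, line) = r = 3.
|7·0 + 3·0 − c| / √58 = 3
|c| = 3√58.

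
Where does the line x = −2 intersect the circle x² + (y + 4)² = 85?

(−2, −13) and (−2, 5)

The line gives x = −2. Substituting into the circle:
y² + 8y − 65 = 0
y = 5 or y = −13, giving (−2, 5) and (−2, −13).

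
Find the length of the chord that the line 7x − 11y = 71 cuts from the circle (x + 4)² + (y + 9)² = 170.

Substitute y = (−71 + 7x)/11:
170x² + 1360x − 17850 = 0  ⟹  x² + 8x − 105 = 0
x = 7 or x = −15, giving (7, −2) and (−15, −16).
|(7, −2) − (−15, −16)| = √((22)² + (14)²) = 2√170.

2√170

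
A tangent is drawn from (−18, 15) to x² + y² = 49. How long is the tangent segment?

10√5

Centre (0, 0), r² = 49. |PO|² = (−18)² + (15)² = 549.
The tangent meets the radius at right angles, so tangent² = |PO|² − r² = 549 − 49 = 500.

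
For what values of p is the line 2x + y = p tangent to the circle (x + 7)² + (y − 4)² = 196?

For a tangent, require d(centre, line) = r = 14.
|2·(−7) + 1·4 − p| / √5 = 14
|p − (−10)| = 14√5.

p = −10 ± 14√5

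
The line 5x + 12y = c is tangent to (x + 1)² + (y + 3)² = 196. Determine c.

c = −223 or c = 141

For a tangent, require d(centre, line) = r = 14.
|5·(−1) + 12·(−3) − c| / √169 = 14
|c − (−41)| = 14·13, so c = 141 or c = −223.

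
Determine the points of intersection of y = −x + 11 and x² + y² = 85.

Substitute y = −x + 11:
2x² − 22x + 36 = 0  ⟹  x² − 11x + 18 = 0
x = 9 or x = 2, giving (9, 2) and (2, 9).

(2, 9) and (9, 2)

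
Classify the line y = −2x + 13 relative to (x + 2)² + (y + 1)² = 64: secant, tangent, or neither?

d² = (2·(−2) + 1·(−1) − (13))²/5 = 324/5; r² = 64.
Since d² > r², the line lies outside the circle.

neither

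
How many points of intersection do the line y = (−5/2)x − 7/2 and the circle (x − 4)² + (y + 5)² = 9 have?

0

Substituting the line into the circle gives 29x² − 62x + 37 = 0.
Discriminant = (−62)² − 4·29·(37) = −448 < 0.
No real roots: the line does not meet the circle.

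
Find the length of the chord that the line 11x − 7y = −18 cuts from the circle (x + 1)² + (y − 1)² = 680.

4√170

Substitute y = (18 + 11x)/7:
170x² + 340x − 33150 = 0  ⟹  x² + 2x − 195 = 0
x = 13 or x = −15, giving (13, 23) and (−15, −21).
Chord length = distance between (13, 23) and (−15, −21) = √2720 = 4√170.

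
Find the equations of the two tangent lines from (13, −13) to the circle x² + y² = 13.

Let a tangent through (13, −13) have slope m. Its distance from (0, 0) must equal √13:
(−13m − (13))² = 13(m² + 1)
6m² + 13m + 6 = 0, so m = −2/3 or m = −3/2.
With m = −2/3: 2x + 3y = −13. With m = −3/2: 3x + 2y = 13.

2x + 3y = −13 and 3x + 2y = 13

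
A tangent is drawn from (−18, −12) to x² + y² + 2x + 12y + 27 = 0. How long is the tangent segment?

The centre is (−1, −6) and r = √10. The square of the distance from P to the centre is 289 + 36 = 325.
Power of the point: PT² = |PO|² − r² = 315, so PT = 3√35.

3√35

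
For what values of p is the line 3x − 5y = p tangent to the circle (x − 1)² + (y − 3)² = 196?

The line touches the circle iff its distance from (1, 3) is 14:
|3·1 − 5·3 − p| / √34 = 14
|p − (−12)| = 14√34.

p = −12 ± 14√34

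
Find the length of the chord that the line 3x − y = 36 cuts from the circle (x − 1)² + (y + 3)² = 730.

16√10

From the line, y = 3x − 36. Substituting:
10x² − 200x + 360 = 0  ⟹  x² − 20x + 36 = 0
x = 18 or x = 2, giving (18, 18) and (2, −30).
Chord length = distance between (18, 18) and (2, −30) = √2560 = 16√10.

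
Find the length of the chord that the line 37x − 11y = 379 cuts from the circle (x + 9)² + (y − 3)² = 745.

√1490

The distance from (−9, 3) to the line is 745/√1490, and r² = 745.
Half the chord is √(r² − d²) = √(745/2), so the full chord is √1490.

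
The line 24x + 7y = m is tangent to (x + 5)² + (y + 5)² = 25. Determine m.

m = −280 or m = −30

The line touches the circle iff its distance from (−5, −5) is 5:
|24·(−5) + 7·(−5) − m| / √625 = 5
|m − (−155)| = 5·25, so m = −30 or m = −280.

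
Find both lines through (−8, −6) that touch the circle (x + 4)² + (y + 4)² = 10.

A line y − (−6) = m(x − (−8)) is tangent when its distance from (−4, −4) is √10:
[m·(4) − (2)]² = 10(m² + 1)
3m² − 8m − 3 = 0, so m = 3 or m = −1/3.
Through (−8, −6) these give 3x − y = −18 and x + 3y = −26.

3x − y = −18 and x + 3y = −26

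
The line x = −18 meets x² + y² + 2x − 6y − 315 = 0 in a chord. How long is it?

12

The line gives x = −18. Substituting into the circle:
y² − 6y − 27 = 0
y = 9 or y = −3, giving (−18, 9) and (−18, −3).
|(−18, 9) − (−18, −3)| = √((0)² + (12)²) = 12.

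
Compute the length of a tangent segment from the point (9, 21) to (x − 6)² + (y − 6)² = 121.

Centre (6, 6), r² = 121. |PO|² = (3)² + (15)² = 234.
The tangent meets the radius at right angles, so tangent² = |PO|² − r² = 234 − 121 = 113.

√113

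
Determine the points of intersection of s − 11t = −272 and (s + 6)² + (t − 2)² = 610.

Substitute t = (272 + s)/11:
122s² + 1952s − 6954 = 0  ⟹  s² + 16s − 57 = 0
s = 3 or s = −19, giving (3, 25) and (−19, 23).

(−19, 23) and (3, 25)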